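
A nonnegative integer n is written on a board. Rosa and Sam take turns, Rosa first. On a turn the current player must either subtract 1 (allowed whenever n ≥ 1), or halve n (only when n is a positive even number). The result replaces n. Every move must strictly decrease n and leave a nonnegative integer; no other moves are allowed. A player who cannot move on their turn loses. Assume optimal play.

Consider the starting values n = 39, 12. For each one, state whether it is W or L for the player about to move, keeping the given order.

39: L, 12: W

Positions with no move are L. A position that does have a move is losing for the player to move precisely when every available move leads to a winning position for the opponent. Fill in the labels:
n=0: no move → L
n=1: reaches L-position 0 → W
n=2: only reaches 1(W), which is W → L
n=3: reaches L-position 2 → W
n=4: reaches L-position 2 → W
n=5: only reaches 4(W), which is W → L
n=6: reaches L-position 5 → W
n=7: only reaches 6(W), which is W → L
n=8: reaches L-position 7 → W
n=9: only reaches 8(W), which is W → L
n=10: reaches L-position 5 → W
n=11: only reaches 10(W), which is W → L
n=12: reaches L-position 11 → W
n=13: only reaches 12(W), which is W → L
n=14: reaches L-position 7 → W
n=15: only reaches 14(W), which is W → L
n=16: reaches L-position 15 → W
n=17: only reaches 16(W), which is W → L
n=18: reaches L-position 9 → W
n=19: only reaches 18(W), which is W → L
n=20: reaches L-position 19 → W
n=21: only reaches 20(W), which is W → L
n=22: reaches L-position 11 → W
n=23: only reaches 22(W), which is W → L
n=24: reaches L-position 23 → W
n=25: only reaches 24(W), which is W → L
n=26: reaches L-position 13 → W
n=27: only reaches 26(W), which is W → L
n=28: reaches L-position 27 → W
n=29: only reaches 28(W), which is W → L
n=30: reaches L-position 15 → W
n=31: only reaches 30(W), which is W → L
n=32: reaches L-position 31 → W
n=33: only reaches 32(W), which is W → L
n=34: reaches L-position 17 → W
n=35: only reaches 34(W), which is W → L
n=36: reaches L-position 35 → W
n=37: only reaches 36(W), which is W → L
n=38: reaches L-position 19 → W
n=39: only reaches 38(W), which is W → L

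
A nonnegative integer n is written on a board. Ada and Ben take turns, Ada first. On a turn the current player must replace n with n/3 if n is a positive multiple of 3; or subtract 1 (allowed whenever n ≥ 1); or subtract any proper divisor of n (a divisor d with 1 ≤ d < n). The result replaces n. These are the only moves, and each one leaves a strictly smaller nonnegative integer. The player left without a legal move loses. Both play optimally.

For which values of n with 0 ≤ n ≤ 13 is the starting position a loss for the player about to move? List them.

Work bottom-up. With no move the player to move loses. Otherwise the position is W if at least one move leads to an L position for the opponent, and L if every move leads to a W.
n=0: no move → L
n=1: W (go to 0, an L position)
n=2: L (sole option 1(W) is W)
n=3: W (go to 2, an L position)
n=4: W (go to 2, an L position)
n=5: L (sole option 4(W) is W)
n=6: W (go to 2, an L position)
n=7: L (sole option 6(W) is W)
n=8: W (go to 7, an L position)
n=9: L (options 3(W), 6(W), 8(W) are all W)
n=10: W (go to 5, an L position)
n=11: L (sole option 10(W) is W)
n=12: W (go to 9, an L position)
n=13: L (sole option 12(W) is W)
Reading off the rows marked L gives the requested list; there are 7 such values of n.

0, 2, 5, 7, 9, 11, 13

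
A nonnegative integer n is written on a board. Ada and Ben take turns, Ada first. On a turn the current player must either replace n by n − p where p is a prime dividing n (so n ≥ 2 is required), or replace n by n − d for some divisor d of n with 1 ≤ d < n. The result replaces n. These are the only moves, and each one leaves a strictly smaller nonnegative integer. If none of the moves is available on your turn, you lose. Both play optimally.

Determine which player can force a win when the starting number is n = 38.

Ben wins.

Use the standard recursion: the mover loses at a terminal position; elsewhere, the mover wins exactly when some move hands the opponent an L position.
n=0: no move → L
n=1: no move → L
n=2: can move to 0, which is L ⇒ W
n=3: can move to 0, which is L ⇒ W
n=4: moves to 2(W), 3(W); every one is W ⇒ L
n=5: can move to 0, which is L ⇒ W
n=6: can move to 4, which is L ⇒ W
n=7: can move to 0, which is L ⇒ W
n=8: can move to 4, which is L ⇒ W
n=9: moves to 6(W), 8(W); every one is W ⇒ L
n=10: can move to 9, which is L ⇒ W
n=11: can move to 0, which is L ⇒ W
n=12: can move to 9, which is L ⇒ W
n=13: can move to 0, which is L ⇒ W
n=14: moves to 7(W), 12(W), 13(W); every one is W ⇒ L
n=15: can move to 14, which is L ⇒ W
n=16: can move to 14, which is L ⇒ W
n=17: can move to 0, which is L ⇒ W
n=18: can move to 9, which is L ⇒ W
n=19: can move to 0, which is L ⇒ W
n=20: moves to 10(W), 15(W), 16(W), 18(W), 19(W); every one is W ⇒ L
n=21: can move to 14, which is L ⇒ W
n=22: can move to 20, which is L ⇒ W
n=23: can move to 0, which is L ⇒ W
n=24: can move to 20, which is L ⇒ W
n=25: can move to 20, which is L ⇒ W
n=26: moves to 13(W), 24(W), 25(W); every one is W ⇒ L
n=27: can move to 26, which is L ⇒ W
n=28: can move to 14, which is L ⇒ W
n=29: can move to 0, which is L ⇒ W
n=30: can move to 20, which is L ⇒ W
n=31: can move to 0, which is L ⇒ W
n=32: moves to 16(W), 24(W), 28(W), 30(W), 31(W); every one is W ⇒ L
n=33: can move to 32, which is L ⇒ W
n=34: can move to 32, which is L ⇒ W
n=35: moves to 28(W), 30(W), 34(W); every one is W ⇒ L
n=36: can move to 32, which is L ⇒ W
n=37: can move to 0, which is L ⇒ W
n=38: moves to 19(W), 36(W), 37(W); every one is W ⇒ L
The starting position 38 is L: whatever Ada does, the opponent receives a W position.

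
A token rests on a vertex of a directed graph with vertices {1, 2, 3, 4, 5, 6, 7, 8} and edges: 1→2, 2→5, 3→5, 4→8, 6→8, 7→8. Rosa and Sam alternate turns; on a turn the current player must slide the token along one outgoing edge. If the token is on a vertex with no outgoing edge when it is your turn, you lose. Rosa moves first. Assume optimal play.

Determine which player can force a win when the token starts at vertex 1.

Positions with no move are L. A position that does have a move is losing for the player to move precisely when every available move leads to a winning position for the opponent. Fill in the labels:
Every edge goes from a vertex to one that appears earlier in the order 5, 8, 4, 6, 3, 2, 7, 1, so processing vertices in that order labels each vertex after all of its successors.
5: no outgoing edge → L
8: no outgoing edge → L
4: →8(L), so W
6: →8(L), so W
3: →5(L), so W
2: →5(L), so W
7: →8(L), so W
1: →2(W) only, which is W, so L
Every move from 1 reaches a W position, so the mover loses.

Sam wins.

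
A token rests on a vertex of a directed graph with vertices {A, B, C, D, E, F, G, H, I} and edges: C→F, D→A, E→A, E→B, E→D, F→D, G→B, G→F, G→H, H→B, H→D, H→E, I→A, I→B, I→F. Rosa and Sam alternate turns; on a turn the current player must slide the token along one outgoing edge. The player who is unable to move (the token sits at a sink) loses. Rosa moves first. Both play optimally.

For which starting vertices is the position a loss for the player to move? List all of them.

A, B, F

Label each position W (a win for the player to move) or L (a loss). A position with no legal move is L; any other position is W exactly when some move reaches an L, and L when every move reaches a W.
Every edge goes from a vertex to one that appears earlier in the order B, A, D, E, H, F, I, G, C, so processing vertices in that order labels each vertex after all of its successors.
B: no outgoing edge → L
A: no outgoing edge → L
D: W (go to A, an L position)
E: W (go to A, an L position)
H: W (go to B, an L position)
F: L (sole option D(W) is W)
I: W (go to F, an L position)
G: W (go to F, an L position)
C: W (go to F, an L position)
The losing starting vertices are exactly the entries labelled L in this table (3 of them).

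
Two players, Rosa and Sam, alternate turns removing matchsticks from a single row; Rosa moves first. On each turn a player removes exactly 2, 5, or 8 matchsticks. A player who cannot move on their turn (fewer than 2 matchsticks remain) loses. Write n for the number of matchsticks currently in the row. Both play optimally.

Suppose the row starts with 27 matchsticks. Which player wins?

Compute win/loss labels from the base case upward. A position with no move is L. Any other position is W if it can reach an L in one move, else L.
n=0: no move → L
n=1: no move → L
n=2: reaches L-position 0 → W
n=3: reaches L-position 1 → W
n=4: only reaches 2(W), which is W → L
n=5: reaches L-position 0 → W
n=6: reaches L-position 4 → W
n=7: only reaches 5(W), 2(W), all W → L
n=8: reaches L-position 0 → W
n=9: reaches L-position 7 → W
n=10: only reaches 8(W), 5(W), 2(W), all W → L
n=11: only reaches 9(W), 6(W), 3(W), all W → L
n=12: reaches L-position 10 → W
n=13: reaches L-position 11 → W
n=14: only reaches 12(W), 9(W), 6(W), all W → L
n=15: reaches L-position 10 → W
n=16: reaches L-position 14 → W
n=17: only reaches 15(W), 12(W), 9(W), all W → L
n=18: reaches L-position 10 → W
n=19: reaches L-position 17 → W
n=20: only reaches 18(W), 15(W), 12(W), all W → L
n=21: only reaches 19(W), 16(W), 13(W), all W → L
n=22: reaches L-position 20 → W
n=23: reaches L-position 21 → W
n=24: only reaches 22(W), 19(W), 16(W), all W → L
n=25: reaches L-position 20 → W
n=26: reaches L-position 24 → W
n=27: only reaches 25(W), 22(W), 19(W), all W → L
Every move from 27 reaches a W position, so the mover loses.

Sam wins.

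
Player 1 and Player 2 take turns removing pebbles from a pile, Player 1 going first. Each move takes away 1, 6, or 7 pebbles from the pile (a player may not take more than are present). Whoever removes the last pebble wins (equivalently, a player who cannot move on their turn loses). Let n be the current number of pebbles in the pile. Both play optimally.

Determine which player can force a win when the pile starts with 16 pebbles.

Use the standard recursion: the mover loses at a terminal position; elsewhere, the mover wins exactly when some move hands the opponent an L position.
n=0: no move → L
n=1: reaches L-position 0 → W
n=2: only reaches 1(W), which is W → L
n=3: reaches L-position 2 → W
n=4: only reaches 3(W), which is W → L
n=5: reaches L-position 4 → W
n=6: reaches L-position 0 → W
n=7: reaches L-position 0 → W
n=8: reaches L-position 2 → W
n=9: reaches L-position 2 → W
n=10: reaches L-position 4 → W
n=11: reaches L-position 4 → W
n=12: only reaches 11(W), 6(W), 5(W), all W → L
n=13: reaches L-position 12 → W
n=14: only reaches 13(W), 8(W), 7(W), all W → L
n=15: reaches L-position 14 → W
n=16: only reaches 15(W), 10(W), 9(W), all W → L
The starting position 16 is L: whatever Player 1 does, the opponent receives a W position.

Player 2 wins.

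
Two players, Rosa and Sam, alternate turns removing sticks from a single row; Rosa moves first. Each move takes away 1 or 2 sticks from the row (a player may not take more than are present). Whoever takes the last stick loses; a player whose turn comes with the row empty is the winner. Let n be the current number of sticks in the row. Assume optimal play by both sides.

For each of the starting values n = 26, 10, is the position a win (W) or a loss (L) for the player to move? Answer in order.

26: W, 10: L

Work bottom-up. With no move the player to move wins. Otherwise the position is W if at least one move leads to an L position for the opponent, and L if every move leads to a W.
n=0: no move; the opponent has just taken the last stick and therefore loses → W
n=1: →0(W) only, which is W, so L
n=2: →1(L), so W
n=3: →1(L), so W
n=4: →3(W), 2(W) — all W, so L
n=5: →4(L), so W
n=6: →4(L), so W
n=7: →6(W), 5(W) — all W, so L
n=8: →7(L), so W
n=9: →7(L), so W
n=10: →9(W), 8(W) — all W, so L
n=11: →10(L), so W
n=12: →10(L), so W
n=13: →12(W), 11(W) — all W, so L
n=14: →13(L), so W
n=15: →13(L), so W
n=16: →15(W), 14(W) — all W, so L
n=17: →16(L), so W
n=18: →16(L), so W
n=19: →18(W), 17(W) — all W, so L
n=20: →19(L), so W
n=21: →19(L), so W
n=22: →21(W), 20(W) — all W, so L
n=23: →22(L), so W
n=24: →22(L), so W
n=25: →24(W), 23(W) — all W, so L
n=26: →25(L), so W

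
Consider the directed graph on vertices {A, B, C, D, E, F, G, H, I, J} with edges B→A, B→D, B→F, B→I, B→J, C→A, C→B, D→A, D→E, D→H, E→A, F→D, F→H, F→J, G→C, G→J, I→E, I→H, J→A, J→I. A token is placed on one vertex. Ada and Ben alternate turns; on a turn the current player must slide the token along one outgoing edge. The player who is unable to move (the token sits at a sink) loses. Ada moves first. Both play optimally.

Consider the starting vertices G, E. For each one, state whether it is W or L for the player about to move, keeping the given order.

G: L, E: W

Build the W/L table. Terminal = L. A non-terminal position is W if it has a move to some L; otherwise it is L.
Every edge goes from a vertex to one that appears earlier in the order A, H, E, D, I, J, F, B, C, G, so processing vertices in that order labels each vertex after all of its successors.
A: no outgoing edge → L
H: no outgoing edge → L
E: can move to A, which is L ⇒ W
D: can move to H, which is L ⇒ W
I: can move to H, which is L ⇒ W
J: can move to A, which is L ⇒ W
F: can move to H, which is L ⇒ W
B: can move to A, which is L ⇒ W
C: can move to A, which is L ⇒ W
G: moves to C(W), J(W); every one is W ⇒ L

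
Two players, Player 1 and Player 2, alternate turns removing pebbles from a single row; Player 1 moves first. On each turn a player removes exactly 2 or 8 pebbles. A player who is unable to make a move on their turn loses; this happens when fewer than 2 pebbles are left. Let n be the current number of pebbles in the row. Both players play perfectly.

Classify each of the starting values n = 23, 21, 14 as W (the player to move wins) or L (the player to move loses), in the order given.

23: W, 21: L, 14: L

Work bottom-up. With no move the player to move loses. Otherwise the position is W if at least one move leads to an L position for the opponent, and L if every move leads to a W.
n=0: no move → L
n=1: no move → L
n=2: W (go to 0, an L position)
n=3: W (go to 1, an L position)
n=4: L (sole option 2(W) is W)
n=5: L (sole option 3(W) is W)
n=6: W (go to 4, an L position)
n=7: W (go to 5, an L position)
n=8: W (go to 0, an L position)
n=9: W (go to 1, an L position)
n=10: L (options 8(W), 2(W) are all W)
n=11: L (options 9(W), 3(W) are all W)
n=12: W (go to 10, an L position)
n=13: W (go to 11, an L position)
n=14: L (options 12(W), 6(W) are all W)
n=15: L (options 13(W), 7(W) are all W)
n=16: W (go to 14, an L position)
n=17: W (go to 15, an L position)
n=18: W (go to 10, an L position)
n=19: W (go to 11, an L position)
n=20: L (options 18(W), 12(W) are all W)
n=21: L (options 19(W), 13(W) are all W)
n=22: W (go to 20, an L position)
n=23: W (go to 21, an L position)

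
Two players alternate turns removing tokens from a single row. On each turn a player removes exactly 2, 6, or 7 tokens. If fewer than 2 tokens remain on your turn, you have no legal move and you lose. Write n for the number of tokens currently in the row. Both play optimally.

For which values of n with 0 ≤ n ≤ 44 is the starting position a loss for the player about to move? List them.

Positions with no move are L. A position that does have a move is losing for the player to move precisely when every available move leads to a winning position for the opponent. Fill in the labels:
n=0: no move → L
n=1: no move → L
n=2: can move to 0, which is L ⇒ W
n=3: can move to 1, which is L ⇒ W
n=4: the only move is to 2(W), a W ⇒ L
n=5: the only move is to 3(W), a W ⇒ L
n=6: can move to 4, which is L ⇒ W
n=7: can move to 5, which is L ⇒ W
n=8: can move to 1, which is L ⇒ W
n=9: moves to 7(W), 3(W), 2(W); every one is W ⇒ L
n=10: can move to 4, which is L ⇒ W
n=11: can move to 9, which is L ⇒ W
n=12: can move to 5, which is L ⇒ W
n=13: moves to 11(W), 7(W), 6(W); every one is W ⇒ L
n=14: moves to 12(W), 8(W), 7(W); every one is W ⇒ L
n=15: can move to 13, which is L ⇒ W
n=16: can move to 14, which is L ⇒ W
n=17: moves to 15(W), 11(W), 10(W); every one is W ⇒ L
n=18: moves to 16(W), 12(W), 11(W); every one is W ⇒ L
n=19: can move to 17, which is L ⇒ W
n=20: can move to 18, which is L ⇒ W
n=21: can move to 14, which is L ⇒ W
n=22: moves to 20(W), 16(W), 15(W); every one is W ⇒ L
n=23: can move to 17, which is L ⇒ W
n=24: can move to 22, which is L ⇒ W
n=25: can move to 18, which is L ⇒ W
n=26: moves to 24(W), 20(W), 19(W); every one is W ⇒ L
n=27: moves to 25(W), 21(W), 20(W); every one is W ⇒ L
n=28: can move to 26, which is L ⇒ W
n=29: can move to 27, which is L ⇒ W
n=30: moves to 28(W), 24(W), 23(W); every one is W ⇒ L
n=31: moves to 29(W), 25(W), 24(W); every one is W ⇒ L
n=32: can move to 30, which is L ⇒ W
n=33: can move to 31, which is L ⇒ W
n=34: can move to 27, which is L ⇒ W
n=35: moves to 33(W), 29(W), 28(W); every one is W ⇒ L
n=36: can move to 30, which is L ⇒ W
n=37: can move to 35, which is L ⇒ W
n=38: can move to 31, which is L ⇒ W
n=39: moves to 37(W), 33(W), 32(W); every one is W ⇒ L
n=40: moves to 38(W), 34(W), 33(W); every one is W ⇒ L
n=41: can move to 39, which is L ⇒ W
n=42: can move to 40, which is L ⇒ W
n=43: moves to 41(W), 37(W), 36(W); every one is W ⇒ L
n=44: moves to 42(W), 38(W), 37(W); every one is W ⇒ L
The losing starting values of n are exactly the entries labelled L in this table (19 of them).

0, 1, 4, 5, 9, 13, 14, 17, 18, 22, 26, 27, 30, 31, 35, 39, 40, 43, 44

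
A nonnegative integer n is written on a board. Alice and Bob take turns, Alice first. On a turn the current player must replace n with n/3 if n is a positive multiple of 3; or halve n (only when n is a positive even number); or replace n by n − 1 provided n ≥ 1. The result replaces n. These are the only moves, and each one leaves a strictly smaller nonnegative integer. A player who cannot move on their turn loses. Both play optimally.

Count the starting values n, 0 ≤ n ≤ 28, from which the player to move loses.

12

Build the W/L table. Terminal = L. A non-terminal position is W if it has a move to some L; otherwise it is L.
n=0: no move → L
n=1: can move to 0, which is L ⇒ W
n=2: the only move is to 1(W), a W ⇒ L
n=3: can move to 2, which is L ⇒ W
n=4: can move to 2, which is L ⇒ W
n=5: the only move is to 4(W), a W ⇒ L
n=6: can move to 2, which is L ⇒ W
n=7: the only move is to 6(W), a W ⇒ L
n=8: can move to 7, which is L ⇒ W
n=9: moves to 3(W), 8(W); every one is W ⇒ L
n=10: can move to 5, which is L ⇒ W
n=11: the only move is to 10(W), a W ⇒ L
n=12: can move to 11, which is L ⇒ W
n=13: the only move is to 12(W), a W ⇒ L
n=14: can move to 7, which is L ⇒ W
n=15: can move to 5, which is L ⇒ W
n=16: moves to 8(W), 15(W); every one is W ⇒ L
n=17: can move to 16, which is L ⇒ W
n=18: can move to 9, which is L ⇒ W
n=19: the only move is to 18(W), a W ⇒ L
n=20: can move to 19, which is L ⇒ W
n=21: can move to 7, which is L ⇒ W
n=22: can move to 11, which is L ⇒ W
n=23: the only move is to 22(W), a W ⇒ L
n=24: can move to 23, which is L ⇒ W
n=25: the only move is to 24(W), a W ⇒ L
n=26: can move to 13, which is L ⇒ W
n=27: can move to 9, which is L ⇒ W
n=28: moves to 14(W), 27(W); every one is W ⇒ L
L entries with 0 ≤ n ≤ 28: n = 0, 2, 5, 7, 9, 11, 13, 16, 19, 23, 25, 28; that makes 12.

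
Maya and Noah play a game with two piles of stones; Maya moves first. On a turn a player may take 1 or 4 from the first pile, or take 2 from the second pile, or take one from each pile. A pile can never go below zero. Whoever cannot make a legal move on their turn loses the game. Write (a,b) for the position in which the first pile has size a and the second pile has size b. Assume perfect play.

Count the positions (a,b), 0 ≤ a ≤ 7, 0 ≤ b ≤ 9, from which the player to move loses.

31

Classify positions by backward induction: terminal positions (no move available) are L. From any other position, the mover wins iff some move reaches an L.
Every move lowers a or b (never raises either), so fill the grid row by row in increasing a, and left to right within a row: each cell's successors are then already labelled.
      b=0  b=1  b=2  b=3  b=4  b=5  b=6  b=7  b=8  b=9
a=0:    L    L    W    W    L    L    W    W    L    L
a=1:    W    W    W    L    W    W    W    L    W    W
a=2:    L    L    W    W    W    L    L    W    W    L
a=3:    W    W    W    L    L    W    W    W    L    W
a=4:    W    W    L    W    W    W    L    L    W    W
a=5:    L    L    W    W    L    L    W    W    W    L
a=6:    W    W    W    L    W    W    W    L    L    W
a=7:    L    L    W    W    W    L    L    W    W    W
Cells with no legal move (terminal, hence L): (0,0), (0,1).
The remaining L cells, each justified by listing all of its moves:
(0,4): the only move is to (0,2)(W), a W ⇒ L
(0,5): the only move is to (0,3)(W), a W ⇒ L
(0,8): the only move is to (0,6)(W), a W ⇒ L
(0,9): the only move is to (0,7)(W), a W ⇒ L
(1,3): moves to (0,3)(W), (1,1)(W), (0,2)(W); every one is W ⇒ L
(1,7): moves to (0,7)(W), (1,5)(W), (0,6)(W); every one is W ⇒ L
(2,0): the only move is to (1,0)(W), a W ⇒ L
(2,1): moves to (1,1)(W), (1,0)(W); every one is W ⇒ L
(2,5): moves to (1,5)(W), (2,3)(W), (1,4)(W); every one is W ⇒ L
(2,6): moves to (1,6)(W), (2,4)(W), (1,5)(W); every one is W ⇒ L
(2,9): moves to (1,9)(W), (2,7)(W), (1,8)(W); every one is W ⇒ L
(3,3): moves to (2,3)(W), (3,1)(W), (2,2)(W); every one is W ⇒ L
(3,4): moves to (2,4)(W), (3,2)(W), (2,3)(W); every one is W ⇒ L
(3,8): moves to (2,8)(W), (3,6)(W), (2,7)(W); every one is W ⇒ L
(4,2): moves to (3,2)(W), (0,2)(W), (4,0)(W), (3,1)(W); every one is W ⇒ L
(4,6): moves to (3,6)(W), (0,6)(W), (4,4)(W), (3,5)(W); every one is W ⇒ L
(4,7): moves to (3,7)(W), (0,7)(W), (4,5)(W), (3,6)(W); every one is W ⇒ L
(5,0): moves to (4,0)(W), (1,0)(W); every one is W ⇒ L
(5,1): moves to (4,1)(W), (1,1)(W), (4,0)(W); every one is W ⇒ L
(5,4): moves to (4,4)(W), (1,4)(W), (5,2)(W), (4,3)(W); every one is W ⇒ L
(5,5): moves to (4,5)(W), (1,5)(W), (5,3)(W), (4,4)(W); every one is W ⇒ L
(5,9): moves to (4,9)(W), (1,9)(W), (5,7)(W), (4,8)(W); every one is W ⇒ L
(6,3): moves to (5,3)(W), (2,3)(W), (6,1)(W), (5,2)(W); every one is W ⇒ L
(6,7): moves to (5,7)(W), (2,7)(W), (6,5)(W), (5,6)(W); every one is W ⇒ L
(6,8): moves to (5,8)(W), (2,8)(W), (6,6)(W), (5,7)(W); every one is W ⇒ L
(7,0): moves to (6,0)(W), (3,0)(W); every one is W ⇒ L
(7,1): moves to (6,1)(W), (3,1)(W), (6,0)(W); every one is W ⇒ L
(7,5): moves to (6,5)(W), (3,5)(W), (7,3)(W), (6,4)(W); every one is W ⇒ L
(7,6): moves to (6,6)(W), (3,6)(W), (7,4)(W), (6,5)(W); every one is W ⇒ L
Every other cell has at least one move into one of the L cells above, so it is W.
L cells per row: a=0: 6, a=1: 2, a=2: 5, a=3: 3, a=4: 3, a=5: 5, a=6: 3, a=7: 4; total 31.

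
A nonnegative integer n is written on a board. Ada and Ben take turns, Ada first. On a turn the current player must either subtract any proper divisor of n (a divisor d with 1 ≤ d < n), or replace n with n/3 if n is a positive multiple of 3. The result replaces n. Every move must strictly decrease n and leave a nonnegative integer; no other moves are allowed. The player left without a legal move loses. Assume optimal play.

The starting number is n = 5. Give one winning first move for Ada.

Move to 4.

Compute win/loss labels from the base case upward. A position with no move is L. Any other position is W if it can reach an L in one move, else L.
n=0: no move → L
n=1: no move → L
n=2: can move to 1, which is L ⇒ W
n=3: can move to 1, which is L ⇒ W
n=4: moves to 2(W), 3(W); every one is W ⇒ L
n=5: can move to 4, which is L ⇒ W
From 5, the L positions reachable in one move are: 4.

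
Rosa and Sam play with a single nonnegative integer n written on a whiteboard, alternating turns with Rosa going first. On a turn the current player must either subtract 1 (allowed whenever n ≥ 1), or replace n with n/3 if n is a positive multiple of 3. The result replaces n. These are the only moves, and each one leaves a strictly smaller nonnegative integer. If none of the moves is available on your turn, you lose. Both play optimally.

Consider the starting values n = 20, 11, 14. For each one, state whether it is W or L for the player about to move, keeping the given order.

Label each position W (a win for the player to move) or L (a loss). A position with no legal move is L; any other position is W exactly when some move reaches an L, and L when every move reaches a W.
n=0: no move → L
n=1: →0(L), so W
n=2: →1(W) only, which is W, so L
n=3: →2(L), so W
n=4: →3(W) only, which is W, so L
n=5: →4(L), so W
n=6: →2(L), so W
n=7: →6(W) only, which is W, so L
n=8: →7(L), so W
n=9: →3(W), 8(W) — all W, so L
n=10: →9(L), so W
n=11: →10(W) only, which is W, so L
n=12: →4(L), so W
n=13: →12(W) only, which is W, so L
n=14: →13(L), so W
n=15: →5(W), 14(W) — all W, so L
n=16: →15(L), so W
n=17: →16(W) only, which is W, so L
n=18: →17(L), so W
n=19: →18(W) only, which is W, so L
n=20: →19(L), so W

20: W, 11: L, 14: W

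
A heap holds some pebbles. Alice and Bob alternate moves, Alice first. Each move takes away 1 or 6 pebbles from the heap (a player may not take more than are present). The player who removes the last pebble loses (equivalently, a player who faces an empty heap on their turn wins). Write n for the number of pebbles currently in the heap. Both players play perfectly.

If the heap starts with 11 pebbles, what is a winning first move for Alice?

Positions with no move are W. A position that does have a move is losing for the player to move precisely when every available move leads to a winning position for the opponent. Fill in the labels:
n=0: no move; the opponent has just taken the last pebble and therefore loses → W
n=1: →0(W) only, which is W, so L
n=2: →1(L), so W
n=3: →2(W) only, which is W, so L
n=4: →3(L), so W
n=5: →4(W) only, which is W, so L
n=6: →5(L), so W
n=7: →1(L), so W
n=8: →7(W), 2(W) — all W, so L
n=9: →8(L), so W
n=10: →9(W), 4(W) — all W, so L
n=11: →10(L), so W
From 11, the L positions reachable in one move are: 10, 5. Any move reaching one of these is winning.

Remove 1, leaving 10.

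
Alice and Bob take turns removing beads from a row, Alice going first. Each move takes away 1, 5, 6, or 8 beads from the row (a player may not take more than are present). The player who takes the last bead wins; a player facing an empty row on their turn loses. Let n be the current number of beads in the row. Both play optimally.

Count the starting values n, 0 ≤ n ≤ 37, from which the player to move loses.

12

Positions with no move are L. A position that does have a move is losing for the player to move precisely when every available move leads to a winning position for the opponent. Fill in the labels:
n=0: no move → L
n=1: W (go to 0, an L position)
n=2: L (sole option 1(W) is W)
n=3: W (go to 2, an L position)
n=4: L (sole option 3(W) is W)
n=5: W (go to 4, an L position)
n=6: W (go to 0, an L position)
n=7: W (go to 2, an L position)
n=8: W (go to 2, an L position)
n=9: W (go to 4, an L position)
n=10: W (go to 4, an L position)
n=11: L (options 10(W), 6(W), 5(W), 3(W) are all W)
n=12: W (go to 11, an L position)
n=13: L (options 12(W), 8(W), 7(W), 5(W) are all W)
n=14: W (go to 13, an L position)
n=15: L (options 14(W), 10(W), 9(W), 7(W) are all W)
n=16: W (go to 15, an L position)
n=17: W (go to 11, an L position)
n=18: W (go to 13, an L position)
n=19: W (go to 13, an L position)
n=20: W (go to 15, an L position)
n=21: W (go to 15, an L position)
n=22: L (options 21(W), 17(W), 16(W), 14(W) are all W)
n=23: W (go to 22, an L position)
n=24: L (options 23(W), 19(W), 18(W), 16(W) are all W)
n=25: W (go to 24, an L position)
n=26: L (options 25(W), 21(W), 20(W), 18(W) are all W)
n=27: W (go to 26, an L position)
n=28: W (go to 22, an L position)
n=29: W (go to 24, an L position)
n=30: W (go to 24, an L position)
n=31: W (go to 26, an L position)
n=32: W (go to 26, an L position)
n=33: L (options 32(W), 28(W), 27(W), 25(W) are all W)
n=34: W (go to 33, an L position)
n=35: L (options 34(W), 30(W), 29(W), 27(W) are all W)
n=36: W (go to 35, an L position)
n=37: L (options 36(W), 32(W), 31(W), 29(W) are all W)
L entries with 0 ≤ n ≤ 37: n = 0, 2, 4, 11, 13, 15, 22, 24, 26, 33, 35, 37; that makes 12.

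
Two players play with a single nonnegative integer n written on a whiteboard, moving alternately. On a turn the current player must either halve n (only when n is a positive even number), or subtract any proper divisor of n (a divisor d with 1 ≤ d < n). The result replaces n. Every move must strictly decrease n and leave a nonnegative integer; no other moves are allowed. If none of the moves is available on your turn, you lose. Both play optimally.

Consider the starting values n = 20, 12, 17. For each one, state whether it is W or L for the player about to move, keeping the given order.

20: W, 12: W, 17: L

Compute win/loss labels from the base case upward. A position with no move is L. Any other position is W if it can reach an L in one move, else L.
n=0: no move → L
n=1: no move → L
n=2: →1(L), so W
n=3: →2(W) only, which is W, so L
n=4: →3(L), so W
n=5: →4(W) only, which is W, so L
n=6: →3(L), so W
n=7: →6(W) only, which is W, so L
n=8: →7(L), so W
n=9: →6(W), 8(W) — all W, so L
n=10: →5(L), so W
n=11: →10(W) only, which is W, so L
n=12: →9(L), so W
n=13: →12(W) only, which is W, so L
n=14: →7(L), so W
n=15: →10(W), 12(W), 14(W) — all W, so L
n=16: →15(L), so W
n=17: →16(W) only, which is W, so L
n=18: →9(L), so W
n=19: →18(W) only, which is W, so L
n=20: →15(L), so W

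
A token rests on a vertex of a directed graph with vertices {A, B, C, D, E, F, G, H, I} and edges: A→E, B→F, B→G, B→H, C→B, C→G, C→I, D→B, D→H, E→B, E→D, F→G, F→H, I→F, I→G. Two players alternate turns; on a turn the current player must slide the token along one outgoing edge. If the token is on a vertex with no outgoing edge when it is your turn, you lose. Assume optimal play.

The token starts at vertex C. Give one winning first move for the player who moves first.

Move to G.

Positions with no move are L. A position that does have a move is losing for the player to move precisely when every available move leads to a winning position for the opponent. Fill in the labels:
Every edge goes from a vertex to one that appears earlier in the order H, G, F, I, B, D, C, E, A, so processing vertices in that order labels each vertex after all of its successors.
H: no outgoing edge → L
G: no outgoing edge → L
F: W (go to G, an L position)
I: W (go to G, an L position)
B: W (go to G, an L position)
D: W (go to H, an L position)
C: W (go to G, an L position)
E: L (options D(W), B(W) are all W)
A: W (go to E, an L position)
From C, the L positions reachable in one move are: G.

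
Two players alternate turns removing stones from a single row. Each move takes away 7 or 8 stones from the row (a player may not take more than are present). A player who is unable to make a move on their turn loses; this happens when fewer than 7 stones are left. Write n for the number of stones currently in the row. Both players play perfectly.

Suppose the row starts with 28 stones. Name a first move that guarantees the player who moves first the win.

Remove 7, leaving 21.

Use the standard recursion: the mover loses at a terminal position; elsewhere, the mover wins exactly when some move hands the opponent an L position.
n=0: no move → L
n=1: no move → L
n=2: no move → L
n=3: no move → L
n=4: no move → L
n=5: no move → L
n=6: no move → L
n=7: →0(L), so W
n=8: →1(L), so W
n=9: →2(L), so W
n=10: →3(L), so W
n=11: →4(L), so W
n=12: →5(L), so W
n=13: →6(L), so W
n=14: →6(L), so W
n=15: →8(W), 7(W) — all W, so L
n=16: →9(W), 8(W) — all W, so L
n=17: →10(W), 9(W) — all W, so L
n=18: →11(W), 10(W) — all W, so L
n=19: →12(W), 11(W) — all W, so L
n=20: →13(W), 12(W) — all W, so L
n=21: →14(W), 13(W) — all W, so L
n=22: →15(L), so W
n=23: →16(L), so W
n=24: →17(L), so W
n=25: →18(L), so W
n=26: →19(L), so W
n=27: →20(L), so W
n=28: →21(L), so W
From 28, the L positions reachable in one move are: 21, 20. Any move reaching one of these is winning.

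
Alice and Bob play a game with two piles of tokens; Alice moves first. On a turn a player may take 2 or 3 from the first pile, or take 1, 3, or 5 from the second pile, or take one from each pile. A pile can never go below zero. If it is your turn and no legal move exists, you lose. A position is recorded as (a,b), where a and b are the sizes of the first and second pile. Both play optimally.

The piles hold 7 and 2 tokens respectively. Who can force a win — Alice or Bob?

Bob wins.

Compute win/loss labels from the base case upward. A position with no move is L. Any other position is W if it can reach an L in one move, else L.
No move ever increases a pile, so every position that can arise here has a ≤ 7 and b ≤ 2; it is enough to label the cells with 0 ≤ a ≤ 7 and 0 ≤ b ≤ 2.
Every move lowers a or b (never raises either), so fill the grid row by row in increasing a, and left to right within a row: each cell's successors are then already labelled.
      b=0  b=1  b=2
a=0:    L    W    L
a=1:    L    W    L
a=2:    W    W    W
a=3:    W    L    W
a=4:    W    L    W
a=5:    L    W    W
a=6:    L    W    L
a=7:    W    W    L
Cells with no legal move (terminal, hence L): (0,0), (1,0).
The remaining L cells, each justified by listing all of its moves:
(0,2): only reaches (0,1)(W), which is W → L
(1,2): only reaches (1,1)(W), (0,1)(W), all W → L
(3,1): only reaches (1,1)(W), (0,1)(W), (3,0)(W), (2,0)(W), all W → L
(4,1): only reaches (2,1)(W), (1,1)(W), (4,0)(W), (3,0)(W), all W → L
(5,0): only reaches (3,0)(W), (2,0)(W), all W → L
(6,0): only reaches (4,0)(W), (3,0)(W), all W → L
(6,2): only reaches (4,2)(W), (3,2)(W), (6,1)(W), (5,1)(W), all W → L
(7,2): only reaches (5,2)(W), (4,2)(W), (7,1)(W), (6,1)(W), all W → L
Every other cell has at least one move into one of the L cells above, so it is W.
Every move from (7,2) reaches a W position, so the mover loses.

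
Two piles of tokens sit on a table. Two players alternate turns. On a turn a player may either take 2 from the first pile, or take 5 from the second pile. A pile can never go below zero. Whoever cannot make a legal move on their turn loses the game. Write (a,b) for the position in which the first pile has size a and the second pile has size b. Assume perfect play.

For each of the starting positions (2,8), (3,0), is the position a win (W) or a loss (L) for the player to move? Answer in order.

Build the W/L table. Terminal = L. A non-terminal position is W if it has a move to some L; otherwise it is L.
No move ever increases a pile, so every position that can arise here has a ≤ 3 and b ≤ 8; it is enough to label the cells with 0 ≤ a ≤ 3 and 0 ≤ b ≤ 8.
Every move lowers a or b (never raises either), so fill the grid row by row in increasing a, and left to right within a row: each cell's successors are then already labelled.
      b=0  b=1  b=2  b=3  b=4  b=5  b=6  b=7  b=8
a=0:    L    L    L    L    L    W    W    W    W
a=1:    L    L    L    L    L    W    W    W    W
a=2:    W    W    W    W    W    L    L    L    L
a=3:    W    W    W    W    W    L    L    L    L
Cells with no legal move (terminal, hence L): (0,0), (0,1), (0,2), (0,3), (0,4), (1,0), (1,1), (1,2), (1,3), (1,4).
The remaining L cells, each justified by listing all of its moves:
(2,5): L (options (0,5)(W), (2,0)(W) are all W)
(2,6): L (options (0,6)(W), (2,1)(W) are all W)
(2,7): L (options (0,7)(W), (2,2)(W) are all W)
(2,8): L (options (0,8)(W), (2,3)(W) are all W)
(3,5): L (options (1,5)(W), (3,0)(W) are all W)
(3,6): L (options (1,6)(W), (3,1)(W) are all W)
(3,7): L (options (1,7)(W), (3,2)(W) are all W)
(3,8): L (options (1,8)(W), (3,3)(W) are all W)
Every other cell has at least one move into one of the L cells above, so it is W.
(2,8): one of the L cells justified above, so L
(3,0): the move to (1,0) reaches an L cell, so W

(2,8): L, (3,0): W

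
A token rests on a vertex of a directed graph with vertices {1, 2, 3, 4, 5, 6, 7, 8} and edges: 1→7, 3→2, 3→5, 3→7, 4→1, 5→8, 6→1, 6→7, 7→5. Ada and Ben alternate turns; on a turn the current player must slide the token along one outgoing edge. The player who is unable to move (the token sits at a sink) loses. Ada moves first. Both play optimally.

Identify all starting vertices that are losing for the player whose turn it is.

Work bottom-up. With no move the player to move loses. Otherwise the position is W if at least one move leads to an L position for the opponent, and L if every move leads to a W.
Every edge goes from a vertex to one that appears earlier in the order 8, 2, 5, 7, 1, 3, 6, 4, so processing vertices in that order labels each vertex after all of its successors.
8: no outgoing edge → L
2: no outgoing edge → L
5: →8(L), so W
7: →5(W) only, which is W, so L
1: →7(L), so W
3: →7(L), so W
6: →7(L), so W
4: →1(W) only, which is W, so L
The losing starting vertices are exactly the entries labelled L in this table (4 of them).

2, 4, 7, 8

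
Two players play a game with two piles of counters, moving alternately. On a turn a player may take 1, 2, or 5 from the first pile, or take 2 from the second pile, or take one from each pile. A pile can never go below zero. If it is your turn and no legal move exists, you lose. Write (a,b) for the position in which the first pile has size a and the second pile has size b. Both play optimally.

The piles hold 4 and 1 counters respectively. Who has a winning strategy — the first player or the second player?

The first player wins.

Work bottom-up. With no move the player to move loses. Otherwise the position is W if at least one move leads to an L position for the opponent, and L if every move leads to a W.
No move ever increases a pile, so every position that can arise here has a ≤ 4 and b ≤ 1; it is enough to label the cells with 0 ≤ a ≤ 4 and 0 ≤ b ≤ 1.
Every move lowers a or b (never raises either), so fill the grid row by row in increasing a, and left to right within a row: each cell's successors are then already labelled.
      b=0  b=1
a=0:    L    L
a=1:    W    W
a=2:    W    W
a=3:    L    L
a=4:    W    W
Cells with no legal move (terminal, hence L): (0,0), (0,1).
The remaining L cells, each justified by listing all of its moves:
(3,0): →(2,0)(W), (1,0)(W) — all W, so L
(3,1): →(2,1)(W), (1,1)(W), (2,0)(W) — all W, so L
Every other cell has at least one move into one of the L cells above, so it is W.
From (4,1) the player to move can move to (3,1), reaching an L position.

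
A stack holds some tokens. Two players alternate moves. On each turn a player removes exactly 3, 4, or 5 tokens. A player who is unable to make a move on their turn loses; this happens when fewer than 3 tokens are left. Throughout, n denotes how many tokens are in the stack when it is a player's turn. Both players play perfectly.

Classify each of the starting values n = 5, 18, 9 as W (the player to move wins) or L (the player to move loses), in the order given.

5: W, 18: L, 9: L

Compute win/loss labels from the base case upward. A position with no move is L. Any other position is W if it can reach an L in one move, else L.
n=0: no move → L
n=1: no move → L
n=2: no move → L
n=3: →0(L), so W
n=4: →1(L), so W
n=5: →2(L), so W
n=6: →2(L), so W
n=7: →2(L), so W
n=8: →5(W), 4(W), 3(W) — all W, so L
n=9: →6(W), 5(W), 4(W) — all W, so L
n=10: →7(W), 6(W), 5(W) — all W, so L
n=11: →8(L), so W
n=12: →9(L), so W
n=13: →10(L), so W
n=14: →10(L), so W
n=15: →10(L), so W
n=16: →13(W), 12(W), 11(W) — all W, so L
n=17: →14(W), 13(W), 12(W) — all W, so L
n=18: →15(W), 14(W), 13(W) — all W, so L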